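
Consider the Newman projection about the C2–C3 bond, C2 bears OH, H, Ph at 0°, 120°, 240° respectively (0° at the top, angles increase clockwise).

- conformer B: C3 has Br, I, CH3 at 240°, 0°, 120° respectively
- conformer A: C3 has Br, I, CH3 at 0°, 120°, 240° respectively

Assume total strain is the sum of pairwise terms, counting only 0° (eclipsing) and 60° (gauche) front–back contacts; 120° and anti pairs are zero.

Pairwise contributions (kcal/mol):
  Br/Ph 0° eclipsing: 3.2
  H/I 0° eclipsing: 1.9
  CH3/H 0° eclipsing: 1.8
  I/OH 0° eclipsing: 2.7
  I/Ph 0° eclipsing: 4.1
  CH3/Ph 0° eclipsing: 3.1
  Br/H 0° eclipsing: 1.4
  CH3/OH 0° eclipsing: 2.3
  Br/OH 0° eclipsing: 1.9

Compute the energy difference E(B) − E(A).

+0.8 kcal/mol

B (eclipsed): OH(0°)/I(0°) eclipsed 2.7; H(120°)/CH3(120°) eclipsed 1.8; Ph(240°)/Br(240°) eclipsed 3.2 → 7.7 kcal/mol.
A (eclipsed): OH(0°)/Br(0°) eclipsed 1.9; H(120°)/I(120°) eclipsed 1.9; Ph(240°)/CH3(240°) eclipsed 3.1 → 6.9 kcal/mol.
E(B) − E(A) = 7.7 − 6.9 = +0.8 kcal/mol.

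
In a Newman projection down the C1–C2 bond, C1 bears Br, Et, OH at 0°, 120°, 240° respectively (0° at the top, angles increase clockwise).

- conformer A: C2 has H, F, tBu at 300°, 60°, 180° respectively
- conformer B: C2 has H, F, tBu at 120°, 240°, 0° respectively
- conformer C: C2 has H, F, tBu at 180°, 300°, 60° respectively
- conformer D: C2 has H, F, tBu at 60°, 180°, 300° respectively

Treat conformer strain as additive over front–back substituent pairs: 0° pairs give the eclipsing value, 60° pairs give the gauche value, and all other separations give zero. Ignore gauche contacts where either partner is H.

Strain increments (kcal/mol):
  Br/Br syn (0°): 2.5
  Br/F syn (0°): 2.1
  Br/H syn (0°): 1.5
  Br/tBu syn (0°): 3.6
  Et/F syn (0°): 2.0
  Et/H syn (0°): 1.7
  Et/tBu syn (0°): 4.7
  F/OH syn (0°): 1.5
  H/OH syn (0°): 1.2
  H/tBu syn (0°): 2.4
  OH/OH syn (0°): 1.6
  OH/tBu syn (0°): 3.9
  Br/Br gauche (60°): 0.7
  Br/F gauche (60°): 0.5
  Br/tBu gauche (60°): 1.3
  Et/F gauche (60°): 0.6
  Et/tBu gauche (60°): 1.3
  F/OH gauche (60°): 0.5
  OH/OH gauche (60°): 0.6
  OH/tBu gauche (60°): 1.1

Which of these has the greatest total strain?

B

A (staggered): Br(0°)/F(60°) gauche 0.5; Et(120°)/F(60°) gauche 0.6; Et(120°)/tBu(180°) gauche 1.3; OH(240°)/tBu(180°) gauche 1.1 → 3.5 kcal/mol.
B (eclipsed): Br(0°)/tBu(0°) eclipsed 3.6; Et(120°)/H(120°) eclipsed 1.7; OH(240°)/F(240°) eclipsed 1.5 → 6.8 kcal/mol.
C (staggered): Br(0°)/F(300°) gauche 0.5; Br(0°)/tBu(60°) gauche 1.3; Et(120°)/tBu(60°) gauche 1.3; OH(240°)/F(300°) gauche 0.5 → 3.6 kcal/mol.
D (staggered): Br(0°)/tBu(300°) gauche 1.3; Et(120°)/F(180°) gauche 0.6; OH(240°)/F(180°) gauche 0.5; OH(240°)/tBu(300°) gauche 1.1 → 3.5 kcal/mol.
B has the highest total (6.8 kcal/mol).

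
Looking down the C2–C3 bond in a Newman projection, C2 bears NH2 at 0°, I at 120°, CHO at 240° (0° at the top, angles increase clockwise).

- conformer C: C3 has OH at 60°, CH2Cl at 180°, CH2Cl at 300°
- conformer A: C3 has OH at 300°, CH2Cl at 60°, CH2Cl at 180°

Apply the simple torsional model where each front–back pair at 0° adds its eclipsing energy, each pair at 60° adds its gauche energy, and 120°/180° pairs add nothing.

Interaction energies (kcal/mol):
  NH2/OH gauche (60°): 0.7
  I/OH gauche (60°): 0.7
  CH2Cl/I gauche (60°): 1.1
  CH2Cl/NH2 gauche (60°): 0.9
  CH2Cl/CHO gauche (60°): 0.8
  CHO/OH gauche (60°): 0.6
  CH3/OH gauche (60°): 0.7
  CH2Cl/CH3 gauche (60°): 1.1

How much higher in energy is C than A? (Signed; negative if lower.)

C (staggered): NH2–OH gauche, NH2–CH2Cl gauche, I–OH gauche, I–CH2Cl gauche, CHO–CH2Cl gauche, CHO–CH2Cl gauche; 0.7 + 0.9 + 0.7 + 1.1 + 0.8 + 0.8 = 5.0 kcal/mol.
A (staggered): NH2–OH gauche, NH2–CH2Cl gauche, I–CH2Cl gauche, I–CH2Cl gauche, CHO–OH gauche, CHO–CH2Cl gauche; 0.7 + 0.9 + 1.1 + 1.1 + 0.6 + 0.8 = 5.2 kcal/mol.
E(C) − E(A) = 5.0 − 5.2 = -0.2 kcal/mol.

-0.2 kcal/mol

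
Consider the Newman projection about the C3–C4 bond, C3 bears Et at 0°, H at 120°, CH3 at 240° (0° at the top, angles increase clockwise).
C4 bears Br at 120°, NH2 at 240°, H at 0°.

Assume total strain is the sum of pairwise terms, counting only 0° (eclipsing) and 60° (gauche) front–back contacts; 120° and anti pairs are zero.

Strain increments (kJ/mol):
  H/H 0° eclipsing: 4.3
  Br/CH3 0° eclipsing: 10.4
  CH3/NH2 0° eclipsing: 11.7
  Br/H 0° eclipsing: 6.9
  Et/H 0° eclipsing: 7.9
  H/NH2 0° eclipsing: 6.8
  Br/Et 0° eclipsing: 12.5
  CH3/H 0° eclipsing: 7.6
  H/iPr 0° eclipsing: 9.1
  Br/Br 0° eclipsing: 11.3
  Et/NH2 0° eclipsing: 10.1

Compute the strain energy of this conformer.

This conformer (eclipsed): Et(0°)/H(0°) eclipsed 7.9; H(120°)/Br(120°) eclipsed 6.9; CH3(240°)/NH2(240°) eclipsed 11.7 → 26.5 kJ/mol.

26.5 kJ/mol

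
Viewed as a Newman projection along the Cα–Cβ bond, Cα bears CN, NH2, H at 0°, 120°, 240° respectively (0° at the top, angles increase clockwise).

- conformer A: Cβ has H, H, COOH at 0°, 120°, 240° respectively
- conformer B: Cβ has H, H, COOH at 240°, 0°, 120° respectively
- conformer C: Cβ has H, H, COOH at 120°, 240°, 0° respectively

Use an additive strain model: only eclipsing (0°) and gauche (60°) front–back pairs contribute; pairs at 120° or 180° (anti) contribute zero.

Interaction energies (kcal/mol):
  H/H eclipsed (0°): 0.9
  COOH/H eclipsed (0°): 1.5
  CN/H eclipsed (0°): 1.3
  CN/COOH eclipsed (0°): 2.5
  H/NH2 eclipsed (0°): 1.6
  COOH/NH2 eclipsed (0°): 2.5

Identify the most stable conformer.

A

A (eclipsed): CN–H eclipsed, NH2–H eclipsed, H–COOH eclipsed; 1.3 + 1.6 + 1.5 = 4.4 kcal/mol.
B (eclipsed): CN–H eclipsed, NH2–COOH eclipsed, H–H eclipsed; 1.3 + 2.5 + 0.9 = 4.7 kcal/mol.
C (eclipsed): CN–COOH eclipsed, NH2–H eclipsed, H–H eclipsed; 2.5 + 1.6 + 0.9 = 5.0 kcal/mol.
A has the lowest total (4.4 kcal/mol).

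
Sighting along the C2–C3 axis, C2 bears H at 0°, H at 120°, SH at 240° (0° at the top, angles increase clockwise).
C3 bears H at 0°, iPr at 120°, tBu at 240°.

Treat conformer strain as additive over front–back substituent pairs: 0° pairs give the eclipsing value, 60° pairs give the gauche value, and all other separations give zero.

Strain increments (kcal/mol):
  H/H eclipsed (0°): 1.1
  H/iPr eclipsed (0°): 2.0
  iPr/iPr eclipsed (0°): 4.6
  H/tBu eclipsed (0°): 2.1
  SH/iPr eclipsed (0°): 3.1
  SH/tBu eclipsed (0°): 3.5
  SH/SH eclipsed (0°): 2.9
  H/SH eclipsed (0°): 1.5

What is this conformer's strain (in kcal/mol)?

6.6 kcal/mol

This conformer (eclipsed): H(0°)/H(0°) eclipsed 1.1; H(120°)/iPr(120°) eclipsed 2.0; SH(240°)/tBu(240°) eclipsed 3.5 → 6.6 kcal/mol.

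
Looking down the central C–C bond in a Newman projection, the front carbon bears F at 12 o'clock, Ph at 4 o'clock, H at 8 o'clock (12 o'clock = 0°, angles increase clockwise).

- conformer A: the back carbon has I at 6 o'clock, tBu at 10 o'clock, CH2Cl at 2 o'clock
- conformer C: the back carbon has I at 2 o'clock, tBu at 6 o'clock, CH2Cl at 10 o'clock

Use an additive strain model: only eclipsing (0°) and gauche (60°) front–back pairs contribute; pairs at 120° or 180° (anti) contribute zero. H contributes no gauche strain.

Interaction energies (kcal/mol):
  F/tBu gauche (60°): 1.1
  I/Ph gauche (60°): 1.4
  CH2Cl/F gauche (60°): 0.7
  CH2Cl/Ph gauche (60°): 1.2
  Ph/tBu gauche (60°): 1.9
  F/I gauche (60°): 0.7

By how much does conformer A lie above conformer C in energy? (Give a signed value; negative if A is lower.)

-0.3 kcal/mol

A is staggered. F at 0° is gauche with tBu at 300° (1.1); F at 0° is gauche with CH2Cl at 60° (0.7); Ph at 120° is gauche with I at 180° (1.4); Ph at 120° is gauche with CH2Cl at 60° (1.2). Total 4.4 kcal/mol.
C is staggered. F at 0° is gauche with I at 60° (0.7); F at 0° is gauche with CH2Cl at 300° (0.7); Ph at 120° is gauche with I at 60° (1.4); Ph at 120° is gauche with tBu at 180° (1.9). Total 4.7 kcal/mol.
E(A) − E(C) = 4.4 − 4.7 = -0.3 kcal/mol.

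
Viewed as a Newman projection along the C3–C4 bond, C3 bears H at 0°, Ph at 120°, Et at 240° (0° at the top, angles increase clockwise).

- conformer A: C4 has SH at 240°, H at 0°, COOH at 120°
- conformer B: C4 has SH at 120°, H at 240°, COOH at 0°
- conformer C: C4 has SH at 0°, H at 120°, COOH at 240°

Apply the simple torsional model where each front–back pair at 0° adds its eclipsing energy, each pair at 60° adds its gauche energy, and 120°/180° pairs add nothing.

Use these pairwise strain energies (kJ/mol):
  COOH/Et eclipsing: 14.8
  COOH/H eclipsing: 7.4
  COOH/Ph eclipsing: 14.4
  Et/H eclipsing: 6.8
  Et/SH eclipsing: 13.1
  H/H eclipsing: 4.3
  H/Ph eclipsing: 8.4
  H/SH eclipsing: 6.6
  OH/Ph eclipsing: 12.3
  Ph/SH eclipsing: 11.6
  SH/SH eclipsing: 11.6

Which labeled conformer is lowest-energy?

B

A is eclipsed. H at 0° is eclipsed with H at 0° (4.3); Ph at 120° is eclipsed with COOH at 120° (14.4); Et at 240° is eclipsed with SH at 240° (13.1). Total 31.8 kJ/mol.
B is eclipsed. H at 0° is eclipsed with COOH at 0° (7.4); Ph at 120° is eclipsed with SH at 120° (11.6); Et at 240° is eclipsed with H at 240° (6.8). Total 25.8 kJ/mol.
C is eclipsed. H at 0° is eclipsed with SH at 0° (6.6); Ph at 120° is eclipsed with H at 120° (8.4); Et at 240° is eclipsed with COOH at 240° (14.8). Total 29.8 kJ/mol.
B has the lowest total (25.8 kJ/mol).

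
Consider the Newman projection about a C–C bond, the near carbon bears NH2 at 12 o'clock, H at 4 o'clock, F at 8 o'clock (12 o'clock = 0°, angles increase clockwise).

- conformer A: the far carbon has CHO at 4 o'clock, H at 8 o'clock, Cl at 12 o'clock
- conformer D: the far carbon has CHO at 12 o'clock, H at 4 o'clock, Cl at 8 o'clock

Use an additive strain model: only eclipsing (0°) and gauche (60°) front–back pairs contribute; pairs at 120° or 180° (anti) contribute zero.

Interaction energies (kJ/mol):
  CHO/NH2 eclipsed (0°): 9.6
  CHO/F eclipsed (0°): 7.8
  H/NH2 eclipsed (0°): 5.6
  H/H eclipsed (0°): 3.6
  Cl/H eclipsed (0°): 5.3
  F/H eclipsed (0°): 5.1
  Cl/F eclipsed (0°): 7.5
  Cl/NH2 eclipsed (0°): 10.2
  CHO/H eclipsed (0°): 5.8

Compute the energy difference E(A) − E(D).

+0.4 kJ/mol

A is eclipsed. NH2 at 0° is eclipsed with Cl at 0° (10.2); H at 120° is eclipsed with CHO at 120° (5.8); F at 240° is eclipsed with H at 240° (5.1). Total 21.1 kJ/mol.
D is eclipsed. NH2 at 0° is eclipsed with CHO at 0° (9.6); H at 120° is eclipsed with H at 120° (3.6); F at 240° is eclipsed with Cl at 240° (7.5). Total 20.7 kJ/mol.
E(A) − E(D) = 21.1 − 20.7 = +0.4 kJ/mol.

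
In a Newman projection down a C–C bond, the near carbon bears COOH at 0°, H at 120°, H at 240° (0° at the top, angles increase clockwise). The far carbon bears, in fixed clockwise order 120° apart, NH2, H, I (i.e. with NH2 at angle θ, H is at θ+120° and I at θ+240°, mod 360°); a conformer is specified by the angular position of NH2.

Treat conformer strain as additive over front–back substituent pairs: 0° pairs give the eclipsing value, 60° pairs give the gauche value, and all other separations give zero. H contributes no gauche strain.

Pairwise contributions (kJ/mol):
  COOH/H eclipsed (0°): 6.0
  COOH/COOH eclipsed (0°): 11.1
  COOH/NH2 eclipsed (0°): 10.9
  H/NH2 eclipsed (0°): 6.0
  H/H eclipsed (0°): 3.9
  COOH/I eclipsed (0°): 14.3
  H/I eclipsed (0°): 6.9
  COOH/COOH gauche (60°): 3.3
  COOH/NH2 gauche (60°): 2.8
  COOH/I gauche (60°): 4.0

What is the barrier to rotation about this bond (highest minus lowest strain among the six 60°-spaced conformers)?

21.4 kJ/mol

NH2 at 0° (eclipsed): COOH(0°)/NH2(0°) eclipsed 10.9; H(120°)/H(120°) eclipsed 3.9; H(240°)/I(240°) eclipsed 6.9 → 21.7 kJ/mol.
NH2 at 60° (staggered): COOH(0°)/NH2(60°) gauche 2.8; COOH(0°)/I(300°) gauche 4.0 → 6.8 kJ/mol.
NH2 at 120° (eclipsed): COOH(0°)/I(0°) eclipsed 14.3; H(120°)/NH2(120°) eclipsed 6.0; H(240°)/H(240°) eclipsed 3.9 → 24.2 kJ/mol.
NH2 at 180° (staggered): COOH(0°)/I(60°) gauche 4.0 → 4.0 kJ/mol.
NH2 at 240° (eclipsed): COOH(0°)/H(0°) eclipsed 6.0; H(120°)/I(120°) eclipsed 6.9; H(240°)/NH2(240°) eclipsed 6.0 → 18.9 kJ/mol.
NH2 at 300° (staggered): COOH(0°)/NH2(300°) gauche 2.8 → 2.8 kJ/mol.
Max at 120° (24.2 kJ/mol), min at 300° (2.8 kJ/mol); barrier = 21.4 kJ/mol.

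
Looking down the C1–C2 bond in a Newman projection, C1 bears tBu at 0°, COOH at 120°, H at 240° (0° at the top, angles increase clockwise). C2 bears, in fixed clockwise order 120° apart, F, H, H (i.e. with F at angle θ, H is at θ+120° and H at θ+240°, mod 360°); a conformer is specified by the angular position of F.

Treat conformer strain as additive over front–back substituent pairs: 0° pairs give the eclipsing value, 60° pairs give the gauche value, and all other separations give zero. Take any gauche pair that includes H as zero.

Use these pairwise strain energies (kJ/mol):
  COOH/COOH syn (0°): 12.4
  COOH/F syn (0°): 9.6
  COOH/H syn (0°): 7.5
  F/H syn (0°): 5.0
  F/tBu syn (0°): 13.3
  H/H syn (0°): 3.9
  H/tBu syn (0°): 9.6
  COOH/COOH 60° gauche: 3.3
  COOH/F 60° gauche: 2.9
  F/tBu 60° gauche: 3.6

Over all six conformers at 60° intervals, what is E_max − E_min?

21.8 kJ/mol

F at 0° (eclipsed): tBu(0°)/F(0°) eclipsed 13.3; COOH(120°)/H(120°) eclipsed 7.5; H(240°)/H(240°) eclipsed 3.9 → 24.7 kJ/mol.
F at 60° (staggered): tBu(0°)/F(60°) gauche 3.6; COOH(120°)/F(60°) gauche 2.9 → 6.5 kJ/mol.
F at 120° (eclipsed): tBu(0°)/H(0°) eclipsed 9.6; COOH(120°)/F(120°) eclipsed 9.6; H(240°)/H(240°) eclipsed 3.9 → 23.1 kJ/mol.
F at 180° (staggered): COOH(120°)/F(180°) gauche 2.9 → 2.9 kJ/mol.
F at 240° (eclipsed): tBu(0°)/H(0°) eclipsed 9.6; COOH(120°)/H(120°) eclipsed 7.5; H(240°)/F(240°) eclipsed 5.0 → 22.1 kJ/mol.
F at 300° (staggered): tBu(0°)/F(300°) gauche 3.6 → 3.6 kJ/mol.
Max at 0° (24.7 kJ/mol), min at 180° (2.9 kJ/mol); barrier = 21.8 kJ/mol.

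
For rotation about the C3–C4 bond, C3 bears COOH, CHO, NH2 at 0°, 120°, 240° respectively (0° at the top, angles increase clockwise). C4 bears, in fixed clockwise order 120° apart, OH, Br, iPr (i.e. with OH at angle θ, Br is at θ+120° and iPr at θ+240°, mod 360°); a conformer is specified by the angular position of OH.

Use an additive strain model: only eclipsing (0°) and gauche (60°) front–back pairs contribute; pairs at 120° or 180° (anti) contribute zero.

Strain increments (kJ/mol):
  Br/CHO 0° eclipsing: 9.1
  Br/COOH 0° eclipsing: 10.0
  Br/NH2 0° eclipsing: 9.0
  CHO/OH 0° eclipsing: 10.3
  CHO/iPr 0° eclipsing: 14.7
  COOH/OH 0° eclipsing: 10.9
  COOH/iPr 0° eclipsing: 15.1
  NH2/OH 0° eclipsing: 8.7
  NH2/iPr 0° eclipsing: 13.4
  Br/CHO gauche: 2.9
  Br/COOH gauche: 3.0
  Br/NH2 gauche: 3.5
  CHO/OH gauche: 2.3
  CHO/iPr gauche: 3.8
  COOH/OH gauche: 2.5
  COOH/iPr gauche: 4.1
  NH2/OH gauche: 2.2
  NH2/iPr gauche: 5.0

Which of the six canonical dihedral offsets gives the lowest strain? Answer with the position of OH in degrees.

OH at 0° (eclipsed): COOH(0°)/OH(0°) eclipsed 10.9; CHO(120°)/Br(120°) eclipsed 9.1; NH2(240°)/iPr(240°) eclipsed 13.4 → 33.4 kJ/mol.
OH at 60° (staggered): COOH(0°)/OH(60°) gauche 2.5; COOH(0°)/iPr(300°) gauche 4.1; CHO(120°)/OH(60°) gauche 2.3; CHO(120°)/Br(180°) gauche 2.9; NH2(240°)/Br(180°) gauche 3.5; NH2(240°)/iPr(300°) gauche 5.0 → 20.3 kJ/mol.
OH at 120° (eclipsed): COOH(0°)/iPr(0°) eclipsed 15.1; CHO(120°)/OH(120°) eclipsed 10.3; NH2(240°)/Br(240°) eclipsed 9.0 → 34.4 kJ/mol.
OH at 180° (staggered): COOH(0°)/Br(300°) gauche 3.0; COOH(0°)/iPr(60°) gauche 4.1; CHO(120°)/OH(180°) gauche 2.3; CHO(120°)/iPr(60°) gauche 3.8; NH2(240°)/OH(180°) gauche 2.2; NH2(240°)/Br(300°) gauche 3.5 → 18.9 kJ/mol.
OH at 240° (eclipsed): COOH(0°)/Br(0°) eclipsed 10.0; CHO(120°)/iPr(120°) eclipsed 14.7; NH2(240°)/OH(240°) eclipsed 8.7 → 33.4 kJ/mol.
OH at 300° (staggered): COOH(0°)/OH(300°) gauche 2.5; COOH(0°)/Br(60°) gauche 3.0; CHO(120°)/Br(60°) gauche 2.9; CHO(120°)/iPr(180°) gauche 3.8; NH2(240°)/OH(300°) gauche 2.2; NH2(240°)/iPr(180°) gauche 5.0 → 19.4 kJ/mol.
The minimum (18.9 kJ/mol) occurs with OH at 180°.

180°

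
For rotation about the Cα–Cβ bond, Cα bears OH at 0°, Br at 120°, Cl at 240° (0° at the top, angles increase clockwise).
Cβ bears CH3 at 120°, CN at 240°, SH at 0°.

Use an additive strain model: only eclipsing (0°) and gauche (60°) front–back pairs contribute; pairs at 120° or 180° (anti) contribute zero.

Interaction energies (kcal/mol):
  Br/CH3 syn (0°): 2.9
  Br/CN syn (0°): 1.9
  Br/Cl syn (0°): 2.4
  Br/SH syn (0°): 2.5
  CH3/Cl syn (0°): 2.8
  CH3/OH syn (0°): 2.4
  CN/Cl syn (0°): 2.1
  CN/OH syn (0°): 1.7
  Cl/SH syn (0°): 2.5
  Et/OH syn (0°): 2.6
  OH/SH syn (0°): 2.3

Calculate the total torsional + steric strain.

This conformer (eclipsed): OH–SH eclipsed, Br–CH3 eclipsed, Cl–CN eclipsed; 2.3 + 2.9 + 2.1 = 7.3 kcal/mol.

7.3 kcal/mol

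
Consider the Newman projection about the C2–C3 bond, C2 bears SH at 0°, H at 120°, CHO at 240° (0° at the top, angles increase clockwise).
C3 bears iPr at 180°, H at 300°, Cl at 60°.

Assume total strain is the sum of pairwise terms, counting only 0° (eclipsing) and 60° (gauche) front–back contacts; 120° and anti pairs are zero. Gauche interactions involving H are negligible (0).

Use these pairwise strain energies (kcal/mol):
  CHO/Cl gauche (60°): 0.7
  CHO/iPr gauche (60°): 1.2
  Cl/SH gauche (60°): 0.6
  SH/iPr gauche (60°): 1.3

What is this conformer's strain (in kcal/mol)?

This conformer (staggered): SH(0°)/Cl(60°) gauche 0.6; CHO(240°)/iPr(180°) gauche 1.2 → 1.8 kcal/mol.

1.8 kcal/mol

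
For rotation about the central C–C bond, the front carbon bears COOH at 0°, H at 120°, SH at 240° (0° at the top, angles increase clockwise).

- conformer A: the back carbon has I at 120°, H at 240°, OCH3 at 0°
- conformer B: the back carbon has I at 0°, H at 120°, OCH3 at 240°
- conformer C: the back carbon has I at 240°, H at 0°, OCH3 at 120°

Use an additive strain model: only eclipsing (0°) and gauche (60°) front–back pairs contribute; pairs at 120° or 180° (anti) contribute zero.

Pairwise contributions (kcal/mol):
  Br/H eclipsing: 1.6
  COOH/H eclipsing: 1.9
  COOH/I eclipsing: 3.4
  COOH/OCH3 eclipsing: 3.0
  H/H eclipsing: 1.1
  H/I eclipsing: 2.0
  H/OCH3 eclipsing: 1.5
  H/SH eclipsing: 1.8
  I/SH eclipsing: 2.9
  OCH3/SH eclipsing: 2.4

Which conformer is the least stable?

A (eclipsed): COOH–OCH3 eclipsed, H–I eclipsed, SH–H eclipsed; 3.0 + 2.0 + 1.8 = 6.8 kcal/mol.
B (eclipsed): COOH–I eclipsed, H–H eclipsed, SH–OCH3 eclipsed; 3.4 + 1.1 + 2.4 = 6.9 kcal/mol.
C (eclipsed): COOH–H eclipsed, H–OCH3 eclipsed, SH–I eclipsed; 1.9 + 1.5 + 2.9 = 6.3 kcal/mol.
B has the highest total (6.9 kcal/mol).

B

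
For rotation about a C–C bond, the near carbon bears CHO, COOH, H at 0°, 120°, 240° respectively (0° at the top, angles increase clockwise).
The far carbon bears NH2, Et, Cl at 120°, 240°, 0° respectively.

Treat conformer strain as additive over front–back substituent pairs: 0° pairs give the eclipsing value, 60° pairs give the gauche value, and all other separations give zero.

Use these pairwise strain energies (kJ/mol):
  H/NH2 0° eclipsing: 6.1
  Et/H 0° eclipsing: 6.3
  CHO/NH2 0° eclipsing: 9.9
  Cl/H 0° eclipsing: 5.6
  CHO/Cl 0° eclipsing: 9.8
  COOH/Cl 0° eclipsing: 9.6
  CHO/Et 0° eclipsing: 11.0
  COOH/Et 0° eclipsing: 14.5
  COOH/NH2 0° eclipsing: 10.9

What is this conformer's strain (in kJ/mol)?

27.0 kJ/mol

This conformer (eclipsed): CHO–Cl eclipsed, COOH–NH2 eclipsed, H–Et eclipsed; 9.8 + 10.9 + 6.3 = 27.0 kJ/mol.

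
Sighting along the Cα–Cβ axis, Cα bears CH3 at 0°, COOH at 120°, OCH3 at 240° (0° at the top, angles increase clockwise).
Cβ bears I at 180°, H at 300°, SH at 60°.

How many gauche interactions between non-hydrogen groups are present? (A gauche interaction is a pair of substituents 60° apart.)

Non-H gauche pairs: CH3(0°)/SH(60°); COOH(120°)/I(180°); COOH(120°)/SH(60°); OCH3(240°)/I(180°) — 4 interactions.

4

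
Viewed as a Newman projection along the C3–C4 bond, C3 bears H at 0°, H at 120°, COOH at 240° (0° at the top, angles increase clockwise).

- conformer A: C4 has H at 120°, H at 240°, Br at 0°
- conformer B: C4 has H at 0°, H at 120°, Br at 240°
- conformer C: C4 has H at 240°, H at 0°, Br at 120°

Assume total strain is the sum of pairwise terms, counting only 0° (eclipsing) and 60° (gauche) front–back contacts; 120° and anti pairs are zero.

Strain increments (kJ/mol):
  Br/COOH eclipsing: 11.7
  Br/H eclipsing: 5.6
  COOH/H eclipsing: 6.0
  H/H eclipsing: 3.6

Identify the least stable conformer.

B

A (eclipsed): H(0°)/Br(0°) eclipsed 5.6; H(120°)/H(120°) eclipsed 3.6; COOH(240°)/H(240°) eclipsed 6.0 → 15.2 kJ/mol.
B (eclipsed): H(0°)/H(0°) eclipsed 3.6; H(120°)/H(120°) eclipsed 3.6; COOH(240°)/Br(240°) eclipsed 11.7 → 18.9 kJ/mol.
C (eclipsed): H(0°)/H(0°) eclipsed 3.6; H(120°)/Br(120°) eclipsed 5.6; COOH(240°)/H(240°) eclipsed 6.0 → 15.2 kJ/mol.
B has the highest total (18.9 kJ/mol).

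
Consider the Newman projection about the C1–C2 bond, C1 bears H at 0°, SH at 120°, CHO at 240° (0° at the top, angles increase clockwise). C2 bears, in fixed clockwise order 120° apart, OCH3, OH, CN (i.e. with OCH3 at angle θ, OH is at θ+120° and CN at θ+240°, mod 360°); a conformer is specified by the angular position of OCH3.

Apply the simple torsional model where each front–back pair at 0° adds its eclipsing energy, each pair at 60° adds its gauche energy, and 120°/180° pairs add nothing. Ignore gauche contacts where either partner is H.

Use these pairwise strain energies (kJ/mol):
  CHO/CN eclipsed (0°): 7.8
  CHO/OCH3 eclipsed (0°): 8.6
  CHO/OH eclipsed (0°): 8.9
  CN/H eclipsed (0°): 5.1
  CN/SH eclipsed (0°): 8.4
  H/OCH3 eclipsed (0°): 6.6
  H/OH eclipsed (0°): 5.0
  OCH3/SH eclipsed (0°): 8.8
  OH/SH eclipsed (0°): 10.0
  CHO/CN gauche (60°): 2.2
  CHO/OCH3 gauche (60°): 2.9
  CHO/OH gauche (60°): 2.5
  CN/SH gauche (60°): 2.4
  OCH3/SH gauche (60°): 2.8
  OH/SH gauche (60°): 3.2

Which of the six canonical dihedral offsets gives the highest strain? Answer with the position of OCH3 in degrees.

0°

OCH3 at 0° (eclipsed): H(0°)/OCH3(0°) eclipsed 6.6; SH(120°)/OH(120°) eclipsed 10.0; CHO(240°)/CN(240°) eclipsed 7.8 → 24.4 kJ/mol.
OCH3 at 60° (staggered): SH(120°)/OCH3(60°) gauche 2.8; SH(120°)/OH(180°) gauche 3.2; CHO(240°)/OH(180°) gauche 2.5; CHO(240°)/CN(300°) gauche 2.2 → 10.7 kJ/mol.
OCH3 at 120° (eclipsed): H(0°)/CN(0°) eclipsed 5.1; SH(120°)/OCH3(120°) eclipsed 8.8; CHO(240°)/OH(240°) eclipsed 8.9 → 22.8 kJ/mol.
OCH3 at 180° (staggered): SH(120°)/OCH3(180°) gauche 2.8; SH(120°)/CN(60°) gauche 2.4; CHO(240°)/OCH3(180°) gauche 2.9; CHO(240°)/OH(300°) gauche 2.5 → 10.6 kJ/mol.
OCH3 at 240° (eclipsed): H(0°)/OH(0°) eclipsed 5.0; SH(120°)/CN(120°) eclipsed 8.4; CHO(240°)/OCH3(240°) eclipsed 8.6 → 22.0 kJ/mol.
OCH3 at 300° (staggered): SH(120°)/OH(60°) gauche 3.2; SH(120°)/CN(180°) gauche 2.4; CHO(240°)/OCH3(300°) gauche 2.9; CHO(240°)/CN(180°) gauche 2.2 → 10.7 kJ/mol.
The maximum (24.4 kJ/mol) occurs with OCH3 at 0°.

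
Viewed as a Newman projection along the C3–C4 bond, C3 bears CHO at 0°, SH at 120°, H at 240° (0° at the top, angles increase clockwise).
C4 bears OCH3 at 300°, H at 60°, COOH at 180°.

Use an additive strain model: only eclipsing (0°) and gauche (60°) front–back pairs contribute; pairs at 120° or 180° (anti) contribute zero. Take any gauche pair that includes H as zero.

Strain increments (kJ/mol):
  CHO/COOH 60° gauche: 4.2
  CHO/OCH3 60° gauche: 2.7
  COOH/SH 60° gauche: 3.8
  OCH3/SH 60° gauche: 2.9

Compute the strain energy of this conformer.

This conformer is staggered. CHO at 0° is gauche with OCH3 at 300° (2.7); SH at 120° is gauche with COOH at 180° (3.8). Total 6.5 kJ/mol.

6.5 kJ/mol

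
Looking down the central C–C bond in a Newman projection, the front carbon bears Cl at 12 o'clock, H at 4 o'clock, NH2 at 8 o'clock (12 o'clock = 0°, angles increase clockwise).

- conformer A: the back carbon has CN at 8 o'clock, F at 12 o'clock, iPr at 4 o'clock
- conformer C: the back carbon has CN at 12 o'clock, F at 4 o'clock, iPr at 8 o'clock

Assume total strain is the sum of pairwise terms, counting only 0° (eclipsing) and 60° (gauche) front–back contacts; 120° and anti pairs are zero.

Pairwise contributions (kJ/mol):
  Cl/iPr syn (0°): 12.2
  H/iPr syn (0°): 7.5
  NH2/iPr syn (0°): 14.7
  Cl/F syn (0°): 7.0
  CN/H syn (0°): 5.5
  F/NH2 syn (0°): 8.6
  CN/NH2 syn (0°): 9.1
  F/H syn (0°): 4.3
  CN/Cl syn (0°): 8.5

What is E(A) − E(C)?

A (eclipsed): Cl–F eclipsed, H–iPr eclipsed, NH2–CN eclipsed; 7.0 + 7.5 + 9.1 = 23.6 kJ/mol.
C (eclipsed): Cl–CN eclipsed, H–F eclipsed, NH2–iPr eclipsed; 8.5 + 4.3 + 14.7 = 27.5 kJ/mol.
E(A) − E(C) = 23.6 − 27.5 = -3.9 kJ/mol.

-3.9 kJ/mol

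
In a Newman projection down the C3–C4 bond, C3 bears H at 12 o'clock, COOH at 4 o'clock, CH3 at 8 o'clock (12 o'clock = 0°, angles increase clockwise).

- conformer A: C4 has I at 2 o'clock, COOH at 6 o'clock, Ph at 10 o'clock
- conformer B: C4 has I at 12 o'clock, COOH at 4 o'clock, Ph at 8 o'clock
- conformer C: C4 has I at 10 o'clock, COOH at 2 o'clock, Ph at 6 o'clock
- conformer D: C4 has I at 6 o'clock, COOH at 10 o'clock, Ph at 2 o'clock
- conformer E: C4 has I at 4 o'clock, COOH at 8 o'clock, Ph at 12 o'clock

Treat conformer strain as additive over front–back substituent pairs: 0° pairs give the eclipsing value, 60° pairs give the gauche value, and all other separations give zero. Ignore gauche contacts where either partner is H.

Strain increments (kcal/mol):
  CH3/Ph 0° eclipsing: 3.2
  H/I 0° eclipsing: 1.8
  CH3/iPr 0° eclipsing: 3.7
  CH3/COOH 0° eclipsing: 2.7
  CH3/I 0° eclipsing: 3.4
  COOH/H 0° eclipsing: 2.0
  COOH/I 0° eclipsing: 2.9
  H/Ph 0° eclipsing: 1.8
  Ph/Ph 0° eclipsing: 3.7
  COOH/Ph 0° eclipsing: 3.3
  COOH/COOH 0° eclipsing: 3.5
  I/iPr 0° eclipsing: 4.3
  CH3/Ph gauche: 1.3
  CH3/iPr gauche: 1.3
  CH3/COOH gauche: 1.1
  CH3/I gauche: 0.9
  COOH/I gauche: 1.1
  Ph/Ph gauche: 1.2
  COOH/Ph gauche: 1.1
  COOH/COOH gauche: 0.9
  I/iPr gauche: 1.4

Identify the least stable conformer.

A (staggered): COOH–I gauche, COOH–COOH gauche, CH3–COOH gauche, CH3–Ph gauche; 1.1 + 0.9 + 1.1 + 1.3 = 4.4 kcal/mol.
B (eclipsed): H–I eclipsed, COOH–COOH eclipsed, CH3–Ph eclipsed; 1.8 + 3.5 + 3.2 = 8.5 kcal/mol.
C (staggered): COOH–COOH gauche, COOH–Ph gauche, CH3–I gauche, CH3–Ph gauche; 0.9 + 1.1 + 0.9 + 1.3 = 4.2 kcal/mol.
D (staggered): COOH–I gauche, COOH–Ph gauche, CH3–I gauche, CH3–COOH gauche; 1.1 + 1.1 + 0.9 + 1.1 = 4.2 kcal/mol.
E (eclipsed): H–Ph eclipsed, COOH–I eclipsed, CH3–COOH eclipsed; 1.8 + 2.9 + 2.7 = 7.4 kcal/mol.
B has the highest total (8.5 kcal/mol).

B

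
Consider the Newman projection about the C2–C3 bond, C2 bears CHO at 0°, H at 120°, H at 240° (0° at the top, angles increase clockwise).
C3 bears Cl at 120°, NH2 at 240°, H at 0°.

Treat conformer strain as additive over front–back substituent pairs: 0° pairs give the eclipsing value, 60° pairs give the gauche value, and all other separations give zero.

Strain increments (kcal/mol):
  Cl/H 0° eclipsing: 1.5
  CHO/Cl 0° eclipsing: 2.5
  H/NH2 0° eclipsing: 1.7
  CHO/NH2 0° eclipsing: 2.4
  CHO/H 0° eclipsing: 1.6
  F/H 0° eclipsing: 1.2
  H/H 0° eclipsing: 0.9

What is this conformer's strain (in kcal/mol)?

4.8 kcal/mol

This conformer is eclipsed. CHO at 0° is eclipsed with H at 0° (1.6); H at 120° is eclipsed with Cl at 120° (1.5); H at 240° is eclipsed with NH2 at 240° (1.7). Total 4.8 kcal/mol.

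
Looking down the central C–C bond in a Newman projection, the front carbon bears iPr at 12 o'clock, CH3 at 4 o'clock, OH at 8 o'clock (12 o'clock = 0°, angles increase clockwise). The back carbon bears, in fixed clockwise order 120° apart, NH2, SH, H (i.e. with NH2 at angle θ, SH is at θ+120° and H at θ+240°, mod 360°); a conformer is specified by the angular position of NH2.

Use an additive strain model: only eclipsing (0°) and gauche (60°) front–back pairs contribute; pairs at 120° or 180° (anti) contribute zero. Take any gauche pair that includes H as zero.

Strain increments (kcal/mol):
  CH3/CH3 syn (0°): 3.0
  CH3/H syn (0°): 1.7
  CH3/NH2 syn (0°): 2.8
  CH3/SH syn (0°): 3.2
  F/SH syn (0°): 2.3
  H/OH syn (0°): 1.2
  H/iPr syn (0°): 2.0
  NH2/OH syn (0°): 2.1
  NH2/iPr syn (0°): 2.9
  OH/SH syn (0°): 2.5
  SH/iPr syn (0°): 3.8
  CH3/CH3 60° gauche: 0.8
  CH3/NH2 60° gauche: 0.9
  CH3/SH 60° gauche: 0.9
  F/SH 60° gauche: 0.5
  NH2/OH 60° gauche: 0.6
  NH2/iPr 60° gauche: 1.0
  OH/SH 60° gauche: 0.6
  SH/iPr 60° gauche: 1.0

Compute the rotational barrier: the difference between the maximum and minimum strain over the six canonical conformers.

NH2 at 0° (eclipsed): iPr–NH2 eclipsed, CH3–SH eclipsed, OH–H eclipsed; 2.9 + 3.2 + 1.2 = 7.3 kcal/mol.
NH2 at 60° (staggered): iPr–NH2 gauche, CH3–NH2 gauche, CH3–SH gauche, OH–SH gauche; 1.0 + 0.9 + 0.9 + 0.6 = 3.4 kcal/mol.
NH2 at 120° (eclipsed): iPr–H eclipsed, CH3–NH2 eclipsed, OH–SH eclipsed; 2.0 + 2.8 + 2.5 = 7.3 kcal/mol.
NH2 at 180° (staggered): iPr–SH gauche, CH3–NH2 gauche, OH–NH2 gauche, OH–SH gauche; 1.0 + 0.9 + 0.6 + 0.6 = 3.1 kcal/mol.
NH2 at 240° (eclipsed): iPr–SH eclipsed, CH3–H eclipsed, OH–NH2 eclipsed; 3.8 + 1.7 + 2.1 = 7.6 kcal/mol.
NH2 at 300° (staggered): iPr–NH2 gauche, iPr–SH gauche, CH3–SH gauche, OH–NH2 gauche; 1.0 + 1.0 + 0.9 + 0.6 = 3.5 kcal/mol.
Max at 240° (7.6 kcal/mol), min at 180° (3.1 kcal/mol); barrier = 4.5 kcal/mol.

4.5 kcal/mol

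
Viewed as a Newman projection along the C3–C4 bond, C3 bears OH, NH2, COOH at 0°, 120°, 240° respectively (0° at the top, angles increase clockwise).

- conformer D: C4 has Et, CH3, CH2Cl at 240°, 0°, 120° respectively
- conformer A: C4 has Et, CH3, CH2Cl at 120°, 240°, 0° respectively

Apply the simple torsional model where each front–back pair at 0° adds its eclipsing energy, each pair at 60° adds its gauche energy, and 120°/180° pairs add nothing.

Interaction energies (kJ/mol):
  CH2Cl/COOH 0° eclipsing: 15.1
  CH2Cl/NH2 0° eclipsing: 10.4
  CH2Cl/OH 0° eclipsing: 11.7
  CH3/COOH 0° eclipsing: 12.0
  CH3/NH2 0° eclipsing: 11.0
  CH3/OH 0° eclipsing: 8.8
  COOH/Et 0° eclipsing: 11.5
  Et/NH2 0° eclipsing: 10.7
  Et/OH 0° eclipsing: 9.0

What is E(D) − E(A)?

D is eclipsed. OH at 0° is eclipsed with CH3 at 0° (8.8); NH2 at 120° is eclipsed with CH2Cl at 120° (10.4); COOH at 240° is eclipsed with Et at 240° (11.5). Total 30.7 kJ/mol.
A is eclipsed. OH at 0° is eclipsed with CH2Cl at 0° (11.7); NH2 at 120° is eclipsed with Et at 120° (10.7); COOH at 240° is eclipsed with CH3 at 240° (12.0). Total 34.4 kJ/mol.
E(D) − E(A) = 30.7 − 34.4 = -3.7 kJ/mol.

-3.7 kJ/mol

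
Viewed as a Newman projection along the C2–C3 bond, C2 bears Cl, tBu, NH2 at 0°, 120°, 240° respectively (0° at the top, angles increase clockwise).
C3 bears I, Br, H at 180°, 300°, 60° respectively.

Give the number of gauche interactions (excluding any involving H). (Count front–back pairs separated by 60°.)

Non-H gauche pairs: Cl(0°)/Br(300°); tBu(120°)/I(180°); NH2(240°)/I(180°); NH2(240°)/Br(300°) — 4 interactions.

4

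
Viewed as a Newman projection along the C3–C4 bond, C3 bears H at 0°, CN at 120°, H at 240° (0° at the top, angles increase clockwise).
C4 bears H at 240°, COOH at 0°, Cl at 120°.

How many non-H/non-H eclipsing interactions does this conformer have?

1

Non-H eclipsing pairs: CN(120°)/Cl(120°) — 1 interaction.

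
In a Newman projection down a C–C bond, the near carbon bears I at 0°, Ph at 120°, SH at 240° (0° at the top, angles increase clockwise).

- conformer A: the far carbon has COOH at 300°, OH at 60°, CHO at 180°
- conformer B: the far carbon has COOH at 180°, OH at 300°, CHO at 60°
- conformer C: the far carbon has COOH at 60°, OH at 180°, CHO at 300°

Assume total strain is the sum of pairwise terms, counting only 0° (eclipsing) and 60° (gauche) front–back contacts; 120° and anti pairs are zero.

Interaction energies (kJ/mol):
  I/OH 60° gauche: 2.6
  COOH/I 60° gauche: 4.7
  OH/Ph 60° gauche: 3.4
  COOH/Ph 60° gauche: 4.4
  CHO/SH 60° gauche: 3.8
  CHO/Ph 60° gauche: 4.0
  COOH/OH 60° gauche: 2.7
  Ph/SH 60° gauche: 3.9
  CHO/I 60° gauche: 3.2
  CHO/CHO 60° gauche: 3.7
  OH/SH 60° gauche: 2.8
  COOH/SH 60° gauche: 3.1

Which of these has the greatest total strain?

A (staggered): I(0°)/COOH(300°) gauche 4.7; I(0°)/OH(60°) gauche 2.6; Ph(120°)/OH(60°) gauche 3.4; Ph(120°)/CHO(180°) gauche 4.0; SH(240°)/COOH(300°) gauche 3.1; SH(240°)/CHO(180°) gauche 3.8 → 21.6 kJ/mol.
B (staggered): I(0°)/OH(300°) gauche 2.6; I(0°)/CHO(60°) gauche 3.2; Ph(120°)/COOH(180°) gauche 4.4; Ph(120°)/CHO(60°) gauche 4.0; SH(240°)/COOH(180°) gauche 3.1; SH(240°)/OH(300°) gauche 2.8 → 20.1 kJ/mol.
C (staggered): I(0°)/COOH(60°) gauche 4.7; I(0°)/CHO(300°) gauche 3.2; Ph(120°)/COOH(60°) gauche 4.4; Ph(120°)/OH(180°) gauche 3.4; SH(240°)/OH(180°) gauche 2.8; SH(240°)/CHO(300°) gauche 3.8 → 22.3 kJ/mol.
C has the highest total (22.3 kJ/mol).

C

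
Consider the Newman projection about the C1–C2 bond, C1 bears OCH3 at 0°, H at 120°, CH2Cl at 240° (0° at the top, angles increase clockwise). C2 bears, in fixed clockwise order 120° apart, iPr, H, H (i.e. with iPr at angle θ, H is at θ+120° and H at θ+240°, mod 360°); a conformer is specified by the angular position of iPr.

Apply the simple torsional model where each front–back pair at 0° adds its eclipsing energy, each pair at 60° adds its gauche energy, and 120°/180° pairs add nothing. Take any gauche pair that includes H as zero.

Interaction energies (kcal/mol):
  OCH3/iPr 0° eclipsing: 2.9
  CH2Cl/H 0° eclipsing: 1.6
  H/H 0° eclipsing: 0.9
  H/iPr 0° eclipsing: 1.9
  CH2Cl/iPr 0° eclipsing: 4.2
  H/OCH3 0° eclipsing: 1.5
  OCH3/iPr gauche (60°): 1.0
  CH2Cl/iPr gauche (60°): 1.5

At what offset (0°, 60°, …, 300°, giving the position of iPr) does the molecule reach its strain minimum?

60°

iPr at 0° is eclipsed. OCH3 at 0° is eclipsed with iPr at 0° (2.9); H at 120° is eclipsed with H at 120° (0.9); CH2Cl at 240° is eclipsed with H at 240° (1.6). Total 5.4 kcal/mol.
iPr at 60° is staggered. OCH3 at 0° is gauche with iPr at 60° (1.0). Total 1.0 kcal/mol.
iPr at 120° is eclipsed. OCH3 at 0° is eclipsed with H at 0° (1.5); H at 120° is eclipsed with iPr at 120° (1.9); CH2Cl at 240° is eclipsed with H at 240° (1.6). Total 5.0 kcal/mol.
iPr at 180° is staggered. CH2Cl at 240° is gauche with iPr at 180° (1.5). Total 1.5 kcal/mol.
iPr at 240° is eclipsed. OCH3 at 0° is eclipsed with H at 0° (1.5); H at 120° is eclipsed with H at 120° (0.9); CH2Cl at 240° is eclipsed with iPr at 240° (4.2). Total 6.6 kcal/mol.
iPr at 300° is staggered. OCH3 at 0° is gauche with iPr at 300° (1.0); CH2Cl at 240° is gauche with iPr at 300° (1.5). Total 2.5 kcal/mol.
The minimum (1.0 kcal/mol) occurs with iPr at 60°.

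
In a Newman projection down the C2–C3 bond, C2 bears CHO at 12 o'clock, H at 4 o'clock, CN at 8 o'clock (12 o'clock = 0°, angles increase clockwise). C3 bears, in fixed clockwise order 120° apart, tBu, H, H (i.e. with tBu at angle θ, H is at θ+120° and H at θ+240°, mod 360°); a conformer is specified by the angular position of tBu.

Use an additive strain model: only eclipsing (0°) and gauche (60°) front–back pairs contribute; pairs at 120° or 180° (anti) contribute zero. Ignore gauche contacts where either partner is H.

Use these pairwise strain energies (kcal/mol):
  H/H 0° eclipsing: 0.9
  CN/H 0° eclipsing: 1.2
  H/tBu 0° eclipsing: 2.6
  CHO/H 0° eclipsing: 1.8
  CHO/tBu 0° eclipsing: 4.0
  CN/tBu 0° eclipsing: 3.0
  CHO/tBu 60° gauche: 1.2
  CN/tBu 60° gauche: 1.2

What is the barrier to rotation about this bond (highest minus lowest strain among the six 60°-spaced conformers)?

tBu at 0° is eclipsed. CHO at 0° is eclipsed with tBu at 0° (4.0); H at 120° is eclipsed with H at 120° (0.9); CN at 240° is eclipsed with H at 240° (1.2). Total 6.1 kcal/mol.
tBu at 60° is staggered. CHO at 0° is gauche with tBu at 60° (1.2). Total 1.2 kcal/mol.
tBu at 120° is eclipsed. CHO at 0° is eclipsed with H at 0° (1.8); H at 120° is eclipsed with tBu at 120° (2.6); CN at 240° is eclipsed with H at 240° (1.2). Total 5.6 kcal/mol.
tBu at 180° is staggered. CN at 240° is gauche with tBu at 180° (1.2). Total 1.2 kcal/mol.
tBu at 240° is eclipsed. CHO at 0° is eclipsed with H at 0° (1.8); H at 120° is eclipsed with H at 120° (0.9); CN at 240° is eclipsed with tBu at 240° (3.0). Total 5.7 kcal/mol.
tBu at 300° is staggered. CHO at 0° is gauche with tBu at 300° (1.2); CN at 240° is gauche with tBu at 300° (1.2). Total 2.4 kcal/mol.
Max at 0° (6.1 kcal/mol), min at 60° (1.2 kcal/mol); barrier = 4.9 kcal/mol.

4.9 kcal/mol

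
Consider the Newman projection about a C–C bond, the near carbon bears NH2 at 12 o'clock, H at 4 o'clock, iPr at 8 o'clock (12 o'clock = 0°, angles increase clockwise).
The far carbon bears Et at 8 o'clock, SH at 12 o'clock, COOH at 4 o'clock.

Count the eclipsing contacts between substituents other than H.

Non-H eclipsing pairs: NH2(0°)/SH(0°); iPr(240°)/Et(240°) — 2 interactions.

2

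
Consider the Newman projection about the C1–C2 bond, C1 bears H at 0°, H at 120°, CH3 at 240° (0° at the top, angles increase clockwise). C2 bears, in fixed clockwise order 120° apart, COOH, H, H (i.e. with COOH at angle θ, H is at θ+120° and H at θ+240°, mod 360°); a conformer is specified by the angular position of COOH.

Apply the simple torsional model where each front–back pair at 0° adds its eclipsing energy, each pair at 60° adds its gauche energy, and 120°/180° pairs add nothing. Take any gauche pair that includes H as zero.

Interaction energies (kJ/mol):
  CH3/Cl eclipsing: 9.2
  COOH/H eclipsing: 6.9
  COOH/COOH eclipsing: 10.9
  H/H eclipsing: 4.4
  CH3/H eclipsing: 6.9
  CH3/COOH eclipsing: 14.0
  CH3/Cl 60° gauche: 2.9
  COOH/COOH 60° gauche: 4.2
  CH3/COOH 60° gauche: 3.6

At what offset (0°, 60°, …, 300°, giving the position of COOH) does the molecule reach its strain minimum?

COOH at 0° (eclipsed): H–COOH eclipsed, H–H eclipsed, CH3–H eclipsed; 6.9 + 4.4 + 6.9 = 18.2 kJ/mol.
COOH at 60° (staggered): no non-H gauche contacts → 0.0 kJ/mol.
COOH at 120° (eclipsed): H–H eclipsed, H–COOH eclipsed, CH3–H eclipsed; 4.4 + 6.9 + 6.9 = 18.2 kJ/mol.
COOH at 180° (staggered): CH3–COOH gauche; 3.6 = 3.6 kJ/mol.
COOH at 240° (eclipsed): H–H eclipsed, H–H eclipsed, CH3–COOH eclipsed; 4.4 + 4.4 + 14.0 = 22.8 kJ/mol.
COOH at 300° (staggered): CH3–COOH gauche; 3.6 = 3.6 kJ/mol.
The minimum (0.0 kJ/mol) occurs with COOH at 60°.

60°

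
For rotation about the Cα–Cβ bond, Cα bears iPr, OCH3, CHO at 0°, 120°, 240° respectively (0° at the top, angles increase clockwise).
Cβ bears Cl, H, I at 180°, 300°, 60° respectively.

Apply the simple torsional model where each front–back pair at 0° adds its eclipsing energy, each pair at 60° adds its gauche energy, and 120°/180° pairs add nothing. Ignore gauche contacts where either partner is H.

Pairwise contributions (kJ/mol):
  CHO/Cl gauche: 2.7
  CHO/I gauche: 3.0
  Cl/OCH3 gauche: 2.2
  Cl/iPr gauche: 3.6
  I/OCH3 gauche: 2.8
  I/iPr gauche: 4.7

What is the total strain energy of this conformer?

This conformer is staggered. iPr at 0° is gauche with I at 60° (4.7); OCH3 at 120° is gauche with Cl at 180° (2.2); OCH3 at 120° is gauche with I at 60° (2.8); CHO at 240° is gauche with Cl at 180° (2.7). Total 12.4 kJ/mol.

12.4 kJ/mol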